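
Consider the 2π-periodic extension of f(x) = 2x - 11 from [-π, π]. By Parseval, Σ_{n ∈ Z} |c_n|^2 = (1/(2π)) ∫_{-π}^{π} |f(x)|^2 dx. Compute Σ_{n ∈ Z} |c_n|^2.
Σ |c_n|^2 = 4π^2/3 + 121

Expand and integrate term by term over [-π, π]:
  ∫ (2x)^2 dx = 4·(2π^3/3); ∫ 2·2·(-11)·x dx = 0 (odd integrand); ∫ (-11)^2 dx = 121·2π.
So (1/(2π)) ∫_{-π}^{π} (2x - 11)^2 dx = 4π^2/3 + 121 = 4π^2/3 + 121.
Parseval ⇒ Σ |c_n|^2 = 4π^2/3 + 121.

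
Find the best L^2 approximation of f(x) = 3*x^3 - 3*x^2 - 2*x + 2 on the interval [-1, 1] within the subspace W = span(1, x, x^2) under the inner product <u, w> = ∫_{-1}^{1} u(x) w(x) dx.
g(x) = -3*x^2 - x/5 + 2

The best approximation g ∈ W is the orthogonal projection of f onto W. Writing g = a_0 + a_1 x + a_2 x^2, the coefficients solve the normal equations G · a = b where
  G_{ij} = <φ_i, φ_j> and b_i = <f, φ_i>, with φ_0 = 1, φ_1 = x, φ_2 = x^2.
G =
  [2, 0, 2/3]
  [0, 2/3, 0]
  [2/3, 0, 2/5],
b = (2, -2/15, 2/15).
Solving gives a_0 = 2, a_1 = -1/5, a_2 = -3, so
  g(x) = -3*x^2 - x/5 + 2.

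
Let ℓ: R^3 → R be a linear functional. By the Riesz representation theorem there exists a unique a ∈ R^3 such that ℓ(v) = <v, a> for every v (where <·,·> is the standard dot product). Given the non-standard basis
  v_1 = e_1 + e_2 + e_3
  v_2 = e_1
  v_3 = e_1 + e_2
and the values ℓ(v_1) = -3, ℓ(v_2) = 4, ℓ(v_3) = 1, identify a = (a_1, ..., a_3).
a = (4, -3, -4)

Write a = (a_1, ..., a_3) in the standard basis. For each basis vector v_i, ℓ(v_i) = <v_i, a> is a linear equation in the a_j's. Collect the n equations into a matrix system V a = ℓ, where row i of V is v_i (expressed in the standard basis). Since V is invertible (lower-triangular with 1s on the diagonal, up to permutation), solve by back-substitution:
  V =
[[1, 1, 1],
 [1, 0, 0],
 [1, 1, 0]]
  V a = (-3, 4, 1)
Solving gives a = (4, -3, -4).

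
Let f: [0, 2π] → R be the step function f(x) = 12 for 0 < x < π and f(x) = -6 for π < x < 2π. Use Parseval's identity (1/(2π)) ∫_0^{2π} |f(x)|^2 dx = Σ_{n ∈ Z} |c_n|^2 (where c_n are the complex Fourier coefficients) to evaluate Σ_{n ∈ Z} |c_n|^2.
Σ |c_n|^2 = 90

Parseval equates the L^2 energy of f (normalised by 1/(2π)) with the ℓ^2 sum of its Fourier coefficients: (1/(2π)) ∫_0^{2π} |f|^2 = Σ |c_n|^2.
Compute the left side: (1/(2π)) [∫_0^π 12^2 dx + ∫_π^{2π} (-6)^2 dx] = (1/(2π)) · (144π + 36π) = (144 + 36)/2 = 90.
So Σ_{n ∈ Z} |c_n|^2 = 90.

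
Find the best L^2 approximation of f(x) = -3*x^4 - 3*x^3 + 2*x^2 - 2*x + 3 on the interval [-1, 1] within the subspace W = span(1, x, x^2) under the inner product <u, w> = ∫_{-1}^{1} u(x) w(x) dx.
g(x) = -4*x^2/7 - 19*x/5 + 114/35

The best approximation g ∈ W is the orthogonal projection of f onto W. Writing g = a_0 + a_1 x + a_2 x^2, the coefficients solve the normal equations G · a = b where
  G_{ij} = <φ_i, φ_j> and b_i = <f, φ_i>, with φ_0 = 1, φ_1 = x, φ_2 = x^2.
G =
  [2, 0, 2/3]
  [0, 2/3, 0]
  [2/3, 0, 2/5],
b = (92/15, -38/15, 68/35).
Solving gives a_0 = 114/35, a_1 = -19/5, a_2 = -4/7, so
  g(x) = -4*x^2/7 - 19*x/5 + 114/35.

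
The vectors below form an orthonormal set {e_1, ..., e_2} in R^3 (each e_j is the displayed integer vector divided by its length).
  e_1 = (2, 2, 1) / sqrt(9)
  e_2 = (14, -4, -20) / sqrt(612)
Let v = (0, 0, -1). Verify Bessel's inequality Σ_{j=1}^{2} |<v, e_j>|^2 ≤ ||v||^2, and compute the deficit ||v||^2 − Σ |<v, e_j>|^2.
Σ |<v, e_j>|^2 = 13/17; ||v||^2 = 1; deficit = 4/17

Write each e_j = u_j / sqrt(<u_j, u_j>) where u_j is the displayed integer vector. Then <v, e_j> = <v, u_j> / sqrt(<u_j, u_j>), so |<v, e_j>|^2 = <v, u_j>^2 / <u_j, u_j>.
Coefficients: <v, e_1> = -1/sqrt(9), <v, e_2> = 20/sqrt(612).
Square and sum: Σ |<v, e_j>|^2 = 13/17.
Compute ||v||^2 = v·v = 1.
Deficit = 1 − 13/17 = 4/17 ≥ 0, confirming Bessel's inequality. (The deficit equals ||v − Σ <v,e_j> e_j||^2, the squared distance from v to span{e_j}.)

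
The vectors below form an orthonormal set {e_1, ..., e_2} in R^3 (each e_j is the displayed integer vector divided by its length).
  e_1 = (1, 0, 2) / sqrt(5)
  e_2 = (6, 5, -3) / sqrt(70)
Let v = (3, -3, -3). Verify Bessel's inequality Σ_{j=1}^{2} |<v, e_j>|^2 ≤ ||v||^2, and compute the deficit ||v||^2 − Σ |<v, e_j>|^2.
Σ |<v, e_j>|^2 = 27/7; ||v||^2 = 27; deficit = 162/7

Write each e_j = u_j / sqrt(<u_j, u_j>) where u_j is the displayed integer vector. Then <v, e_j> = <v, u_j> / sqrt(<u_j, u_j>), so |<v, e_j>|^2 = <v, u_j>^2 / <u_j, u_j>.
Coefficients: <v, e_1> = -3/sqrt(5), <v, e_2> = 12/sqrt(70).
Square and sum: Σ |<v, e_j>|^2 = 27/7.
Compute ||v||^2 = v·v = 27.
Deficit = 27 − 27/7 = 162/7 ≥ 0, confirming Bessel's inequality. (The deficit equals ||v − Σ <v,e_j> e_j||^2, the squared distance from v to span{e_j}.)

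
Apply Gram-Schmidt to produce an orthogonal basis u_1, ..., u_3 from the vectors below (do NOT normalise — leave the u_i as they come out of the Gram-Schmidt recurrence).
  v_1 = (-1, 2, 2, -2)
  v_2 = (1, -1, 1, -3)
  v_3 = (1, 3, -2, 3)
Orthogonal basis:
  u_1 = (-1, 2, 2, -2)
  u_2 = (18/13, -23/13, 3/13, -29/13)
  u_3 = (280/131, 239/131, -128/131, -29/131)

Apply the Gram-Schmidt recurrence
  u_1 = v_1
  u_i = v_i − Σ_{j<i} ((v_i · u_j) / (u_j · u_j)) · u_j.

Step by step this gives:
  u_1 = (-1, 2, 2, -2)
  u_2 = (18/13, -23/13, 3/13, -29/13)
  u_3 = (280/131, 239/131, -128/131, -29/131)

Orthogonality check:
  u_2 · u_1 = 0 (should be 0)
  u_3 · u_1 = 0 (should be 0)
  u_3 · u_2 = 0 (should be 0)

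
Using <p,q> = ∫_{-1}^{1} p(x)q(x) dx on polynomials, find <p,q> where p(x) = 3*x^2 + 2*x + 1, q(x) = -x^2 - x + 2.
<p,q> = 24/5

Expand the product: p(x)·q(x) = -3*x^4 - 5*x^3 + 3*x^2 + 3*x + 2.
∫_{-1}^{1} of each monomial x^k gives [2/(k+1) if k even, 0 if k odd]. Integrating term-by-term (or equivalently evaluating the antiderivative F(x) = -3*x^5/5 - 5*x^4/4 + x^3 + 3*x^2/2 + 2*x at the endpoints):
  F(1) − F(−1) = 53/20 − (-43/20) = 24/5.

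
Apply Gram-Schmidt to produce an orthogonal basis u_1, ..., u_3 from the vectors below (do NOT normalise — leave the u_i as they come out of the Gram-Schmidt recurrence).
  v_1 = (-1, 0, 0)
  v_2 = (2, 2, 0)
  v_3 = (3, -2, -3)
Orthogonal basis:
  u_1 = (-1, 0, 0)
  u_2 = (0, 2, 0)
  u_3 = (0, 0, -3)

Apply the Gram-Schmidt recurrence
  u_1 = v_1
  u_i = v_i − Σ_{j<i} ((v_i · u_j) / (u_j · u_j)) · u_j.

Step by step this gives:
  u_1 = (-1, 0, 0)
  u_2 = (0, 2, 0)
  u_3 = (0, 0, -3)

Orthogonality check:
  u_2 · u_1 = 0 (should be 0)
  u_3 · u_1 = 0 (should be 0)
  u_3 · u_2 = 0 (should be 0)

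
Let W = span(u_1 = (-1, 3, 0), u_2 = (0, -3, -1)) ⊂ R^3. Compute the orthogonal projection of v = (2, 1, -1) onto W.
proj_W(v) = (8/19, 9/19, 11/19)

Set up U = [u_1 | ... | u_2] ∈ R^(3×2). The projector onto W = col(U) is P = U (U^T U)^(-1) U^T.
Compute U^T U =
  [10, -9]
  [-9, 10],
and U^T v = (1, -2).
Solve U^T U · c = U^T v for the coefficients: c = (-8/19, -11/19). The projection is proj_W(v) = U c.
Check: (v - proj_W(v)) · u_1 = 0  (should be 0).
Check: (v - proj_W(v)) · u_2 = 0  (should be 0).
Result: proj_W(v) = (8/19, 9/19, 11/19).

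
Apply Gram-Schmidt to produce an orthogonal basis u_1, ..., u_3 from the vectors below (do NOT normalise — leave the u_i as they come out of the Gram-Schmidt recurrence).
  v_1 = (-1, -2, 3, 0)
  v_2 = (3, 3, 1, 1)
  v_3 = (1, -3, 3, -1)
Orthogonal basis:
  u_1 = (-1, -2, 3, 0)
  u_2 = (18/7, 15/7, 16/7, 1)
  u_3 = (104/61, -76/61, -16/61, -68/61)

Apply the Gram-Schmidt recurrence
  u_1 = v_1
  u_i = v_i − Σ_{j<i} ((v_i · u_j) / (u_j · u_j)) · u_j.

Step by step this gives:
  u_1 = (-1, -2, 3, 0)
  u_2 = (18/7, 15/7, 16/7, 1)
  u_3 = (104/61, -76/61, -16/61, -68/61)

Orthogonality check:
  u_2 · u_1 = 0 (should be 0)
  u_3 · u_1 = 0 (should be 0)
  u_3 · u_2 = 0 (should be 0)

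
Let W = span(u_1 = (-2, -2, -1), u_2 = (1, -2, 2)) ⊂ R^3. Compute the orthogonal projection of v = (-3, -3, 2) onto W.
proj_W(v) = (-13/9, -34/9, 4/9)

Set up U = [u_1 | ... | u_2] ∈ R^(3×2). The projector onto W = col(U) is P = U (U^T U)^(-1) U^T.
Compute U^T U =
  [9, 0]
  [0, 9],
and U^T v = (10, 7).
Solve U^T U · c = U^T v for the coefficients: c = (10/9, 7/9). The projection is proj_W(v) = U c.
Check: (v - proj_W(v)) · u_1 = 0  (should be 0).
Check: (v - proj_W(v)) · u_2 = 0  (should be 0).
Result: proj_W(v) = (-13/9, -34/9, 4/9).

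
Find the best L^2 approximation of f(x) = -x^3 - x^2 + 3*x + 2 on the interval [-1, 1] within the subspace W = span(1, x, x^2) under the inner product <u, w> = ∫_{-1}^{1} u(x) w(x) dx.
g(x) = -x^2 + 12*x/5 + 2

The best approximation g ∈ W is the orthogonal projection of f onto W. Writing g = a_0 + a_1 x + a_2 x^2, the coefficients solve the normal equations G · a = b where
  G_{ij} = <φ_i, φ_j> and b_i = <f, φ_i>, with φ_0 = 1, φ_1 = x, φ_2 = x^2.
G =
  [2, 0, 2/3]
  [0, 2/3, 0]
  [2/3, 0, 2/5],
b = (10/3, 8/5, 14/15).
Solving gives a_0 = 2, a_1 = 12/5, a_2 = -1, so
  g(x) = -x^2 + 12*x/5 + 2.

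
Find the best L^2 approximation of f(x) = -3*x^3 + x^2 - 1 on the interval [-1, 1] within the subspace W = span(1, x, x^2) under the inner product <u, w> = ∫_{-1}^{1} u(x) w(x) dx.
g(x) = x^2 - 9*x/5 - 1

The best approximation g ∈ W is the orthogonal projection of f onto W. Writing g = a_0 + a_1 x + a_2 x^2, the coefficients solve the normal equations G · a = b where
  G_{ij} = <φ_i, φ_j> and b_i = <f, φ_i>, with φ_0 = 1, φ_1 = x, φ_2 = x^2.
G =
  [2, 0, 2/3]
  [0, 2/3, 0]
  [2/3, 0, 2/5],
b = (-4/3, -6/5, -4/15).
Solving gives a_0 = -1, a_1 = -9/5, a_2 = 1, so
  g(x) = x^2 - 9*x/5 - 1.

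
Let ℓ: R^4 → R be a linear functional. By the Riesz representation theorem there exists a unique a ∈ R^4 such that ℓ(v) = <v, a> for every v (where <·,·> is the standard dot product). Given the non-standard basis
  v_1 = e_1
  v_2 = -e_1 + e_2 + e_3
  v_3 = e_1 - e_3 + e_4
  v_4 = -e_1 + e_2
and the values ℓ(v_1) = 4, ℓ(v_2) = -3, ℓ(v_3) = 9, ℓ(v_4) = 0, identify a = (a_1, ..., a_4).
a = (4, 4, -3, 2)

Write a = (a_1, ..., a_4) in the standard basis. For each basis vector v_i, ℓ(v_i) = <v_i, a> is a linear equation in the a_j's. Collect the n equations into a matrix system V a = ℓ, where row i of V is v_i (expressed in the standard basis). Since V is invertible (lower-triangular with 1s on the diagonal, up to permutation), solve by back-substitution:
  V =
[[1, 0, 0, 0],
 [-1, 1, 1, 0],
 [1, 0, -1, 1],
 [-1, 1, 0, 0]]
  V a = (4, -3, 9, 0)
Solving gives a = (4, 4, -3, 2).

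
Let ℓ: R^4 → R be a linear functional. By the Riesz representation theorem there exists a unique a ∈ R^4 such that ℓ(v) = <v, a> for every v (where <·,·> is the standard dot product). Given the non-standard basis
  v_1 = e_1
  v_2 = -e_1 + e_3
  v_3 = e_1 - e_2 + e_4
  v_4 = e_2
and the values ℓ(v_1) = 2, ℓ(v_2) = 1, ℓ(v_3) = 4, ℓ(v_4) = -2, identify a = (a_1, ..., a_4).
a = (2, -2, 3, 0)

Write a = (a_1, ..., a_4) in the standard basis. For each basis vector v_i, ℓ(v_i) = <v_i, a> is a linear equation in the a_j's. Collect the n equations into a matrix system V a = ℓ, where row i of V is v_i (expressed in the standard basis). Since V is invertible (lower-triangular with 1s on the diagonal, up to permutation), solve by back-substitution:
  V =
[[1, 0, 0, 0],
 [-1, 0, 1, 0],
 [1, -1, 0, 1],
 [0, 1, 0, 0]]
  V a = (2, 1, 4, -2)
Solving gives a = (2, -2, 3, 0).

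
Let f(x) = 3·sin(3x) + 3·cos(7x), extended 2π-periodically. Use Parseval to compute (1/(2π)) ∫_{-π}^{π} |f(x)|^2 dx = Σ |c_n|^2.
Σ |c_n|^2 = 9

Expand |f|^2 and use orthogonality of {sin(nx), cos(mx)} on [-π, π]:
  ∫_{-π}^{π} sin(nx)^2 dx = π, ∫ cos(mx)^2 dx = π, and cross terms integrate to 0.
So ∫_{-π}^{π} f(x)^2 dx = 3^2 · π + 3^2 · π = (9 + 9)π.
Divide by 2π: (9 + 9)/2 = 9.
By Parseval, this equals Σ |c_n|^2.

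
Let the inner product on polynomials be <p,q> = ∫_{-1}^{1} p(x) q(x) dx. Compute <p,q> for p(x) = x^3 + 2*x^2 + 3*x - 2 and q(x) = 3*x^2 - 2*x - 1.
<p,q> = -56/15

Expand the product: p(x)·q(x) = 3*x^5 + 4*x^4 + 4*x^3 - 14*x^2 + x + 2.
∫_{-1}^{1} of each monomial x^k gives [2/(k+1) if k even, 0 if k odd]. Integrating term-by-term (or equivalently evaluating the antiderivative F(x) = x^6/2 + 4*x^5/5 + x^4 - 14*x^3/3 + x^2/2 + 2*x at the endpoints):
  F(1) − F(−1) = 2/15 − (58/15) = -56/15.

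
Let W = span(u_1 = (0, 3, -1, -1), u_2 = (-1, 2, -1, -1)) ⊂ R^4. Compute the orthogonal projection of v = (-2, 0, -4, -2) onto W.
proj_W(v) = (-40/13, 14/13, -18/13, -18/13)

Set up U = [u_1 | ... | u_2] ∈ R^(4×2). The projector onto W = col(U) is P = U (U^T U)^(-1) U^T.
Compute U^T U =
  [11, 8]
  [8, 7],
and U^T v = (6, 8).
Solve U^T U · c = U^T v for the coefficients: c = (-22/13, 40/13). The projection is proj_W(v) = U c.
Check: (v - proj_W(v)) · u_1 = 0  (should be 0).
Check: (v - proj_W(v)) · u_2 = 0  (should be 0).
Result: proj_W(v) = (-40/13, 14/13, -18/13, -18/13).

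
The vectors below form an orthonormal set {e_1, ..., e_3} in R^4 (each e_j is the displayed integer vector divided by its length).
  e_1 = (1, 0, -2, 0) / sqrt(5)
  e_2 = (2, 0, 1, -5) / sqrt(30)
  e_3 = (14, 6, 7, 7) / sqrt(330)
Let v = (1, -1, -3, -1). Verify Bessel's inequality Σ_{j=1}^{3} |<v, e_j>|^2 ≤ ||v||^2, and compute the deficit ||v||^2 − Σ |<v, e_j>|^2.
Σ |<v, e_j>|^2 = 127/11; ||v||^2 = 12; deficit = 5/11

Write each e_j = u_j / sqrt(<u_j, u_j>) where u_j is the displayed integer vector. Then <v, e_j> = <v, u_j> / sqrt(<u_j, u_j>), so |<v, e_j>|^2 = <v, u_j>^2 / <u_j, u_j>.
Coefficients: <v, e_1> = 7/sqrt(5), <v, e_2> = 4/sqrt(30), <v, e_3> = -20/sqrt(330).
Square and sum: Σ |<v, e_j>|^2 = 127/11.
Compute ||v||^2 = v·v = 12.
Deficit = 12 − 127/11 = 5/11 ≥ 0, confirming Bessel's inequality. (The deficit equals ||v − Σ <v,e_j> e_j||^2, the squared distance from v to span{e_j}.)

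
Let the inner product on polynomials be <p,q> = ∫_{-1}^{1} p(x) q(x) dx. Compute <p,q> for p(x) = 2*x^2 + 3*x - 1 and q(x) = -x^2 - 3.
<p,q> = 28/15

Expand the product: p(x)·q(x) = -2*x^4 - 3*x^3 - 5*x^2 - 9*x + 3.
∫_{-1}^{1} of each monomial x^k gives [2/(k+1) if k even, 0 if k odd]. Integrating term-by-term (or equivalently evaluating the antiderivative F(x) = -2*x^5/5 - 3*x^4/4 - 5*x^3/3 - 9*x^2/2 + 3*x at the endpoints):
  F(1) − F(−1) = -259/60 − (-371/60) = 28/15.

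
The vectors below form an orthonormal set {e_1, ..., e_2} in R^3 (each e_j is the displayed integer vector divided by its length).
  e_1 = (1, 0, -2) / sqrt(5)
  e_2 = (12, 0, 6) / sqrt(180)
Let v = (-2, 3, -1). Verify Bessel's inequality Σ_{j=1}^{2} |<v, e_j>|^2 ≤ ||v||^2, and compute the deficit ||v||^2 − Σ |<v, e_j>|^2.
Σ |<v, e_j>|^2 = 5; ||v||^2 = 14; deficit = 9

Write each e_j = u_j / sqrt(<u_j, u_j>) where u_j is the displayed integer vector. Then <v, e_j> = <v, u_j> / sqrt(<u_j, u_j>), so |<v, e_j>|^2 = <v, u_j>^2 / <u_j, u_j>.
Coefficients: <v, e_1> = 0/sqrt(5), <v, e_2> = -30/sqrt(180).
Square and sum: Σ |<v, e_j>|^2 = 5.
Compute ||v||^2 = v·v = 14.
Deficit = 14 − 5 = 9 ≥ 0, confirming Bessel's inequality. (The deficit equals ||v − Σ <v,e_j> e_j||^2, the squared distance from v to span{e_j}.)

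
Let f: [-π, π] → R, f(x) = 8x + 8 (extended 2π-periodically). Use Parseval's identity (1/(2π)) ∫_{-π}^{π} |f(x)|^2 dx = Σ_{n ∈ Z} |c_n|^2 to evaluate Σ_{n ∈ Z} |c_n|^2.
Σ |c_n|^2 = 64π^2/3 + 64

Expand and integrate term by term over [-π, π]:
  ∫ (8x)^2 dx = 64·(2π^3/3); ∫ 2·8·(8)·x dx = 0 (odd integrand); ∫ 8^2 dx = 64·2π.
So (1/(2π)) ∫_{-π}^{π} (8x + 8)^2 dx = 64π^2/3 + 64 = 64π^2/3 + 64.
Parseval ⇒ Σ |c_n|^2 = 64π^2/3 + 64.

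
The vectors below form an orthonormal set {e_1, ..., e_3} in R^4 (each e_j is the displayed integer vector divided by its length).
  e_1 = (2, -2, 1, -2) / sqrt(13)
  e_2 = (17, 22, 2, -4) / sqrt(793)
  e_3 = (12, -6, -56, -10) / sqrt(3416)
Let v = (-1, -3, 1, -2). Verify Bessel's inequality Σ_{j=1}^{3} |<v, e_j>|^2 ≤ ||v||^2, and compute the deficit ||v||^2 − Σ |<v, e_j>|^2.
Σ |<v, e_j>|^2 = 185/14; ||v||^2 = 15; deficit = 25/14

Write each e_j = u_j / sqrt(<u_j, u_j>) where u_j is the displayed integer vector. Then <v, e_j> = <v, u_j> / sqrt(<u_j, u_j>), so |<v, e_j>|^2 = <v, u_j>^2 / <u_j, u_j>.
Coefficients: <v, e_1> = 9/sqrt(13), <v, e_2> = -73/sqrt(793), <v, e_3> = -30/sqrt(3416).
Square and sum: Σ |<v, e_j>|^2 = 185/14.
Compute ||v||^2 = v·v = 15.
Deficit = 15 − 185/14 = 25/14 ≥ 0, confirming Bessel's inequality. (The deficit equals ||v − Σ <v,e_j> e_j||^2, the squared distance from v to span{e_j}.)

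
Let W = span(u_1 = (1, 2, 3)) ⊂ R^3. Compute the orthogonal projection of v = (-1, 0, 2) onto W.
proj_W(v) = (5/14, 5/7, 15/14)

Set up U = [u_1 | ... | u_1] ∈ R^(3×1). The projector onto W = col(U) is P = U (U^T U)^(-1) U^T.
Compute U^T U =
  [14],
and U^T v = (5).
Solve U^T U · c = U^T v for the coefficients: c = (5/14). The projection is proj_W(v) = U c.
Check: (v - proj_W(v)) · u_1 = 0  (should be 0).
Result: proj_W(v) = (5/14, 5/7, 15/14).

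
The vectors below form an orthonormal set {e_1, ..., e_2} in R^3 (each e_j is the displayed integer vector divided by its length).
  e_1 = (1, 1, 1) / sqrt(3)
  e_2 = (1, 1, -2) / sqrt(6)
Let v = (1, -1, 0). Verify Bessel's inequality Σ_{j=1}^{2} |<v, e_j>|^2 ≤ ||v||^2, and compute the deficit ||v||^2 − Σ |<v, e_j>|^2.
Σ |<v, e_j>|^2 = 0; ||v||^2 = 2; deficit = 2

Write each e_j = u_j / sqrt(<u_j, u_j>) where u_j is the displayed integer vector. Then <v, e_j> = <v, u_j> / sqrt(<u_j, u_j>), so |<v, e_j>|^2 = <v, u_j>^2 / <u_j, u_j>.
Coefficients: <v, e_1> = 0/sqrt(3), <v, e_2> = 0/sqrt(6).
Square and sum: Σ |<v, e_j>|^2 = 0.
Compute ||v||^2 = v·v = 2.
Deficit = 2 − 0 = 2 ≥ 0, confirming Bessel's inequality. (The deficit equals ||v − Σ <v,e_j> e_j||^2, the squared distance from v to span{e_j}.)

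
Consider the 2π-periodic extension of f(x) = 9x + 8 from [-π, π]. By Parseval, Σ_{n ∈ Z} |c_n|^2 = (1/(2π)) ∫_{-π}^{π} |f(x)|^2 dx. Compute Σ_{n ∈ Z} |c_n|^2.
Σ |c_n|^2 = 27π^2 + 64

Expand and integrate term by term over [-π, π]:
  ∫ (9x)^2 dx = 81·(2π^3/3); ∫ 2·9·(8)·x dx = 0 (odd integrand); ∫ 8^2 dx = 64·2π.
So (1/(2π)) ∫_{-π}^{π} (9x + 8)^2 dx = 81π^2/3 + 64 = 27π^2 + 64.
Parseval ⇒ Σ |c_n|^2 = 27π^2 + 64.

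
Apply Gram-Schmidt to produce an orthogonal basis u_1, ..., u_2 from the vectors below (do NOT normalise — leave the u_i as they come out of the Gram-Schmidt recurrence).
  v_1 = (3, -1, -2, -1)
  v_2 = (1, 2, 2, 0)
Orthogonal basis:
  u_1 = (3, -1, -2, -1)
  u_2 = (8/5, 9/5, 8/5, -1/5)

Apply the Gram-Schmidt recurrence
  u_1 = v_1
  u_i = v_i − Σ_{j<i} ((v_i · u_j) / (u_j · u_j)) · u_j.

Step by step this gives:
  u_1 = (3, -1, -2, -1)
  u_2 = (8/5, 9/5, 8/5, -1/5)

Orthogonality check:
  u_2 · u_1 = 0 (should be 0)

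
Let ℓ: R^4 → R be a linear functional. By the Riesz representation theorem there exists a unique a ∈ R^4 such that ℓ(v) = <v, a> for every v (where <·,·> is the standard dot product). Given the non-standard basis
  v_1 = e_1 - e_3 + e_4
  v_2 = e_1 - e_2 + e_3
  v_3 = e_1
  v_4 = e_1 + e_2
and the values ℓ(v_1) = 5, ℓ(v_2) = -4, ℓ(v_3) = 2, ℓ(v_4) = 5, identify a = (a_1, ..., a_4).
a = (2, 3, -3, 0)

Write a = (a_1, ..., a_4) in the standard basis. For each basis vector v_i, ℓ(v_i) = <v_i, a> is a linear equation in the a_j's. Collect the n equations into a matrix system V a = ℓ, where row i of V is v_i (expressed in the standard basis). Since V is invertible (lower-triangular with 1s on the diagonal, up to permutation), solve by back-substitution:
  V =
[[1, 0, -1, 1],
 [1, -1, 1, 0],
 [1, 0, 0, 0],
 [1, 1, 0, 0]]
  V a = (5, -4, 2, 5)
Solving gives a = (2, 3, -3, 0).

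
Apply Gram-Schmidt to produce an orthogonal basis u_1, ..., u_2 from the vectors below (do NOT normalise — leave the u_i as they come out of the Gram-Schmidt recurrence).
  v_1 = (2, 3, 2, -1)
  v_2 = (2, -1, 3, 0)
Orthogonal basis:
  u_1 = (2, 3, 2, -1)
  u_2 = (11/9, -13/6, 20/9, 7/18)

Apply the Gram-Schmidt recurrence
  u_1 = v_1
  u_i = v_i − Σ_{j<i} ((v_i · u_j) / (u_j · u_j)) · u_j.

Step by step this gives:
  u_1 = (2, 3, 2, -1)
  u_2 = (11/9, -13/6, 20/9, 7/18)

Orthogonality check:
  u_2 · u_1 = 0 (should be 0)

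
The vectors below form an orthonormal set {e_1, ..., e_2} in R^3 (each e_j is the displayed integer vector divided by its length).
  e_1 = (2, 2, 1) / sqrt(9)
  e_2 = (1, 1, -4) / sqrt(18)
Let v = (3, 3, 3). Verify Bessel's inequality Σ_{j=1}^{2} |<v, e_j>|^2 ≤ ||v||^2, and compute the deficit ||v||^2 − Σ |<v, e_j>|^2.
Σ |<v, e_j>|^2 = 27; ||v||^2 = 27; deficit = 0

Write each e_j = u_j / sqrt(<u_j, u_j>) where u_j is the displayed integer vector. Then <v, e_j> = <v, u_j> / sqrt(<u_j, u_j>), so |<v, e_j>|^2 = <v, u_j>^2 / <u_j, u_j>.
Coefficients: <v, e_1> = 15/sqrt(9), <v, e_2> = -6/sqrt(18).
Square and sum: Σ |<v, e_j>|^2 = 27.
Compute ||v||^2 = v·v = 27.
Deficit = 27 − 27 = 0 ≥ 0, confirming Bessel's inequality. (The deficit equals ||v − Σ <v,e_j> e_j||^2, the squared distance from v to span{e_j}.)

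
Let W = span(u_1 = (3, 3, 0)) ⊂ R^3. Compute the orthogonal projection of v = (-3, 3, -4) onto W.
proj_W(v) = (0, 0, 0)

Set up U = [u_1 | ... | u_1] ∈ R^(3×1). The projector onto W = col(U) is P = U (U^T U)^(-1) U^T.
Compute U^T U =
  [18],
and U^T v = (0).
Solve U^T U · c = U^T v for the coefficients: c = (0). The projection is proj_W(v) = U c.
Check: (v - proj_W(v)) · u_1 = 0  (should be 0).
Result: proj_W(v) = (0, 0, 0).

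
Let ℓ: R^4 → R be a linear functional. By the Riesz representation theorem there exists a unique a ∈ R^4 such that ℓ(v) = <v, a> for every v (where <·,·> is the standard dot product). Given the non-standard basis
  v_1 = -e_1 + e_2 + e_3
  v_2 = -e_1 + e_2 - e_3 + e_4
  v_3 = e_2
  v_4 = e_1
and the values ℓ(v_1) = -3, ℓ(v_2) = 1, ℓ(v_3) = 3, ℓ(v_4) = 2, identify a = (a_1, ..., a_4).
a = (2, 3, -4, -4)

Write a = (a_1, ..., a_4) in the standard basis. For each basis vector v_i, ℓ(v_i) = <v_i, a> is a linear equation in the a_j's. Collect the n equations into a matrix system V a = ℓ, where row i of V is v_i (expressed in the standard basis). Since V is invertible (lower-triangular with 1s on the diagonal, up to permutation), solve by back-substitution:
  V =
[[-1, 1, 1, 0],
 [-1, 1, -1, 1],
 [0, 1, 0, 0],
 [1, 0, 0, 0]]
  V a = (-3, 1, 3, 2)
Solving gives a = (2, 3, -4, -4).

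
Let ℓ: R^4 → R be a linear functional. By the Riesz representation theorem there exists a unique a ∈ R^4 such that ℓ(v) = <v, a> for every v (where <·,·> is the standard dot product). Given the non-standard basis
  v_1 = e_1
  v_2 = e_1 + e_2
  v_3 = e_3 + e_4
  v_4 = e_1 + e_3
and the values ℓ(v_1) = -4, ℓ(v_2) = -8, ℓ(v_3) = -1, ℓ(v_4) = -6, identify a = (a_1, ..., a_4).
a = (-4, -4, -2, 1)

Write a = (a_1, ..., a_4) in the standard basis. For each basis vector v_i, ℓ(v_i) = <v_i, a> is a linear equation in the a_j's. Collect the n equations into a matrix system V a = ℓ, where row i of V is v_i (expressed in the standard basis). Since V is invertible (lower-triangular with 1s on the diagonal, up to permutation), solve by back-substitution:
  V =
[[1, 0, 0, 0],
 [1, 1, 0, 0],
 [0, 0, 1, 1],
 [1, 0, 1, 0]]
  V a = (-4, -8, -1, -6)
Solving gives a = (-4, -4, -2, 1).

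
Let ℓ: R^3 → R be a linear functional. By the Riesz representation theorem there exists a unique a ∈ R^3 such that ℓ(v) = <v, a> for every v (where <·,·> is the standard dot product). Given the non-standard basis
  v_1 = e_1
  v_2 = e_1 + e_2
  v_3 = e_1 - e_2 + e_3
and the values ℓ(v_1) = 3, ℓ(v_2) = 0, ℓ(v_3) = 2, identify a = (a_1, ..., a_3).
a = (3, -3, -4)

Write a = (a_1, ..., a_3) in the standard basis. For each basis vector v_i, ℓ(v_i) = <v_i, a> is a linear equation in the a_j's. Collect the n equations into a matrix system V a = ℓ, where row i of V is v_i (expressed in the standard basis). Since V is invertible (lower-triangular with 1s on the diagonal, up to permutation), solve by back-substitution:
  V =
[[1, 0, 0],
 [1, 1, 0],
 [1, -1, 1]]
  V a = (3, 0, 2)
Solving gives a = (3, -3, -4).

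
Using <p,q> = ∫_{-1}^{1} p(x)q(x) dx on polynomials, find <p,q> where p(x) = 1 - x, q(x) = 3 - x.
<p,q> = 20/3

Expand the product: p(x)·q(x) = x^2 - 4*x + 3.
∫_{-1}^{1} of each monomial x^k gives [2/(k+1) if k even, 0 if k odd]. Integrating term-by-term (or equivalently evaluating the antiderivative F(x) = x^3/3 - 2*x^2 + 3*x at the endpoints):
  F(1) − F(−1) = 4/3 − (-16/3) = 20/3.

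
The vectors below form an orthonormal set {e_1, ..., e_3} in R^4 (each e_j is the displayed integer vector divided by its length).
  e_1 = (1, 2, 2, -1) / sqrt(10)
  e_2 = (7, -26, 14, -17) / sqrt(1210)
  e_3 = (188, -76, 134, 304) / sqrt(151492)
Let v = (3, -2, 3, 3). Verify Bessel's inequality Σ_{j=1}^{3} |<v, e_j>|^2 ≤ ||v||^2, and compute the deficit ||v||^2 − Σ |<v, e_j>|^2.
Σ |<v, e_j>|^2 = 9699/313; ||v||^2 = 31; deficit = 4/313

Write each e_j = u_j / sqrt(<u_j, u_j>) where u_j is the displayed integer vector. Then <v, e_j> = <v, u_j> / sqrt(<u_j, u_j>), so |<v, e_j>|^2 = <v, u_j>^2 / <u_j, u_j>.
Coefficients: <v, e_1> = 2/sqrt(10), <v, e_2> = 64/sqrt(1210), <v, e_3> = 2030/sqrt(151492).
Square and sum: Σ |<v, e_j>|^2 = 9699/313.
Compute ||v||^2 = v·v = 31.
Deficit = 31 − 9699/313 = 4/313 ≥ 0, confirming Bessel's inequality. (The deficit equals ||v − Σ <v,e_j> e_j||^2, the squared distance from v to span{e_j}.)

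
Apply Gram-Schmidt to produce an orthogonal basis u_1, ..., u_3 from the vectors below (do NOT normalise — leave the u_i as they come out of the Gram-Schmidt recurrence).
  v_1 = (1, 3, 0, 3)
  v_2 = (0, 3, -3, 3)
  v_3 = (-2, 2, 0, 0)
Orthogonal basis:
  u_1 = (1, 3, 0, 3)
  u_2 = (-18/19, 3/19, -3, 3/19)
  u_3 = (-2, 4/3, 2/3, -2/3)

Apply the Gram-Schmidt recurrence
  u_1 = v_1
  u_i = v_i − Σ_{j<i} ((v_i · u_j) / (u_j · u_j)) · u_j.

Step by step this gives:
  u_1 = (1, 3, 0, 3)
  u_2 = (-18/19, 3/19, -3, 3/19)
  u_3 = (-2, 4/3, 2/3, -2/3)

Orthogonality check:
  u_2 · u_1 = 0 (should be 0)
  u_3 · u_1 = 0 (should be 0)
  u_3 · u_2 = 0 (should be 0)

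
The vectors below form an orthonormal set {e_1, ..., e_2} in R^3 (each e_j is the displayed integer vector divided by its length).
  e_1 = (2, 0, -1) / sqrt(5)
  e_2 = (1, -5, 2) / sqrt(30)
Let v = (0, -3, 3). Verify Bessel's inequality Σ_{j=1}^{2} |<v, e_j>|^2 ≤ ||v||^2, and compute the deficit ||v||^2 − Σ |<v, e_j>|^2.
Σ |<v, e_j>|^2 = 33/2; ||v||^2 = 18; deficit = 3/2

Write each e_j = u_j / sqrt(<u_j, u_j>) where u_j is the displayed integer vector. Then <v, e_j> = <v, u_j> / sqrt(<u_j, u_j>), so |<v, e_j>|^2 = <v, u_j>^2 / <u_j, u_j>.
Coefficients: <v, e_1> = -3/sqrt(5), <v, e_2> = 21/sqrt(30).
Square and sum: Σ |<v, e_j>|^2 = 33/2.
Compute ||v||^2 = v·v = 18.
Deficit = 18 − 33/2 = 3/2 ≥ 0, confirming Bessel's inequality. (The deficit equals ||v − Σ <v,e_j> e_j||^2, the squared distance from v to span{e_j}.)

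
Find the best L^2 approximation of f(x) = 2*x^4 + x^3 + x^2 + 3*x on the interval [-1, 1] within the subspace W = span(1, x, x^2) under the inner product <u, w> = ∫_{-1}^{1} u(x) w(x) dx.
g(x) = 19*x^2/7 + 18*x/5 - 6/35

The best approximation g ∈ W is the orthogonal projection of f onto W. Writing g = a_0 + a_1 x + a_2 x^2, the coefficients solve the normal equations G · a = b where
  G_{ij} = <φ_i, φ_j> and b_i = <f, φ_i>, with φ_0 = 1, φ_1 = x, φ_2 = x^2.
G =
  [2, 0, 2/3]
  [0, 2/3, 0]
  [2/3, 0, 2/5],
b = (22/15, 12/5, 34/35).
Solving gives a_0 = -6/35, a_1 = 18/5, a_2 = 19/7, so
  g(x) = 19*x^2/7 + 18*x/5 - 6/35.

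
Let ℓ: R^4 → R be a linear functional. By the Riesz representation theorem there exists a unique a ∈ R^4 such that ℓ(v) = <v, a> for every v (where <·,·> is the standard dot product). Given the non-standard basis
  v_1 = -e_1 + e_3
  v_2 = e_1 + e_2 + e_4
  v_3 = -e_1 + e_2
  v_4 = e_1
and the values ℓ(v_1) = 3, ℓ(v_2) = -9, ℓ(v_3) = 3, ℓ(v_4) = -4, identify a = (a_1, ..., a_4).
a = (-4, -1, -1, -4)

Write a = (a_1, ..., a_4) in the standard basis. For each basis vector v_i, ℓ(v_i) = <v_i, a> is a linear equation in the a_j's. Collect the n equations into a matrix system V a = ℓ, where row i of V is v_i (expressed in the standard basis). Since V is invertible (lower-triangular with 1s on the diagonal, up to permutation), solve by back-substitution:
  V =
[[-1, 0, 1, 0],
 [1, 1, 0, 1],
 [-1, 1, 0, 0],
 [1, 0, 0, 0]]
  V a = (3, -9, 3, -4)
Solving gives a = (-4, -1, -1, -4).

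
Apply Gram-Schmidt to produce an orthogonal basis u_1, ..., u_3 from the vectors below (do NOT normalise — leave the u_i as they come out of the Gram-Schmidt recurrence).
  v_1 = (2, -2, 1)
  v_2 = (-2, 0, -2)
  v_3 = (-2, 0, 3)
Orthogonal basis:
  u_1 = (2, -2, 1)
  u_2 = (-2/3, -4/3, -4/3)
  u_3 = (-20/9, -10/9, 20/9)

Apply the Gram-Schmidt recurrence
  u_1 = v_1
  u_i = v_i − Σ_{j<i} ((v_i · u_j) / (u_j · u_j)) · u_j.

Step by step this gives:
  u_1 = (2, -2, 1)
  u_2 = (-2/3, -4/3, -4/3)
  u_3 = (-20/9, -10/9, 20/9)

Orthogonality check:
  u_2 · u_1 = 0 (should be 0)
  u_3 · u_1 = 0 (should be 0)
  u_3 · u_2 = 0 (should be 0)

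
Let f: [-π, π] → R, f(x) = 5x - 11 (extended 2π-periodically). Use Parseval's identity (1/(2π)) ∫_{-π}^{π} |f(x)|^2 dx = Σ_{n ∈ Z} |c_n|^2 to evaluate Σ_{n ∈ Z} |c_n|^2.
Σ |c_n|^2 = 25π^2/3 + 121

Expand and integrate term by term over [-π, π]:
  ∫ (5x)^2 dx = 25·(2π^3/3); ∫ 2·5·(-11)·x dx = 0 (odd integrand); ∫ (-11)^2 dx = 121·2π.
So (1/(2π)) ∫_{-π}^{π} (5x - 11)^2 dx = 25π^2/3 + 121 = 25π^2/3 + 121.
Parseval ⇒ Σ |c_n|^2 = 25π^2/3 + 121.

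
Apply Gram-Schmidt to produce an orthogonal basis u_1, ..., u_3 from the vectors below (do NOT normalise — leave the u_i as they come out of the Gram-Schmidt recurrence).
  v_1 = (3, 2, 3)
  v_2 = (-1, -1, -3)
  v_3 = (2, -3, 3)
Orthogonal basis:
  u_1 = (3, 2, 3)
  u_2 = (10/11, 3/11, -12/11)
  u_3 = (81/46, -81/23, 27/46)

Apply the Gram-Schmidt recurrence
  u_1 = v_1
  u_i = v_i − Σ_{j<i} ((v_i · u_j) / (u_j · u_j)) · u_j.

Step by step this gives:
  u_1 = (3, 2, 3)
  u_2 = (10/11, 3/11, -12/11)
  u_3 = (81/46, -81/23, 27/46)

Orthogonality check:
  u_2 · u_1 = 0 (should be 0)
  u_3 · u_1 = 0 (should be 0)
  u_3 · u_2 = 0 (should be 0)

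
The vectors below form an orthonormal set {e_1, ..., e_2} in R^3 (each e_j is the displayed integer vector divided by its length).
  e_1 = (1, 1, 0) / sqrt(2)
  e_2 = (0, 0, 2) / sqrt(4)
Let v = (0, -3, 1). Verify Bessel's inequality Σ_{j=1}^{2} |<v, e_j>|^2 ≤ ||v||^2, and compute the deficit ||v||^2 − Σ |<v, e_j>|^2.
Σ |<v, e_j>|^2 = 11/2; ||v||^2 = 10; deficit = 9/2

Write each e_j = u_j / sqrt(<u_j, u_j>) where u_j is the displayed integer vector. Then <v, e_j> = <v, u_j> / sqrt(<u_j, u_j>), so |<v, e_j>|^2 = <v, u_j>^2 / <u_j, u_j>.
Coefficients: <v, e_1> = -3/sqrt(2), <v, e_2> = 2/sqrt(4).
Square and sum: Σ |<v, e_j>|^2 = 11/2.
Compute ||v||^2 = v·v = 10.
Deficit = 10 − 11/2 = 9/2 ≥ 0, confirming Bessel's inequality. (The deficit equals ||v − Σ <v,e_j> e_j||^2, the squared distance from v to span{e_j}.)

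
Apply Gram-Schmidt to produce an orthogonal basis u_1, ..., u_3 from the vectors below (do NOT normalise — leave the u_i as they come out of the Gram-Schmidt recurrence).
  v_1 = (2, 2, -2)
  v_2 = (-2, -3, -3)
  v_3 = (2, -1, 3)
Orthogonal basis:
  u_1 = (2, 2, -2)
  u_2 = (-4/3, -7/3, -11/3)
  u_3 = (60/31, -50/31, 10/31)

Apply the Gram-Schmidt recurrence
  u_1 = v_1
  u_i = v_i − Σ_{j<i} ((v_i · u_j) / (u_j · u_j)) · u_j.

Step by step this gives:
  u_1 = (2, 2, -2)
  u_2 = (-4/3, -7/3, -11/3)
  u_3 = (60/31, -50/31, 10/31)

Orthogonality check:
  u_2 · u_1 = 0 (should be 0)
  u_3 · u_1 = 0 (should be 0)
  u_3 · u_2 = 0 (should be 0)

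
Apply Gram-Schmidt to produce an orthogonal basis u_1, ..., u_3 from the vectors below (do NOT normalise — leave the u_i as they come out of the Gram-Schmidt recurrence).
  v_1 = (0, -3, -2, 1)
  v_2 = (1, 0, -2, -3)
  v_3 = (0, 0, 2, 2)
Orthogonal basis:
  u_1 = (0, -3, -2, 1)
  u_2 = (1, 3/14, -13/7, -43/14)
  u_3 = (46/65, -18/65, 2/5, -2/65)

Apply the Gram-Schmidt recurrence
  u_1 = v_1
  u_i = v_i − Σ_{j<i} ((v_i · u_j) / (u_j · u_j)) · u_j.

Step by step this gives:
  u_1 = (0, -3, -2, 1)
  u_2 = (1, 3/14, -13/7, -43/14)
  u_3 = (46/65, -18/65, 2/5, -2/65)

Orthogonality check:
  u_2 · u_1 = 0 (should be 0)
  u_3 · u_1 = 0 (should be 0)
  u_3 · u_2 = 0 (should be 0)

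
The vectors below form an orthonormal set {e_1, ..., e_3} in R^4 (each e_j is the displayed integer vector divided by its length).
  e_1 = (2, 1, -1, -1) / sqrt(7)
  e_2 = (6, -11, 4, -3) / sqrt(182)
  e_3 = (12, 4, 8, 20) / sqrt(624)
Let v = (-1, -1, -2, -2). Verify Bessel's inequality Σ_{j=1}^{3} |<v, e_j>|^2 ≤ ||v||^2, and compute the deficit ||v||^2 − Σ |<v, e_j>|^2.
Σ |<v, e_j>|^2 = 17/2; ||v||^2 = 10; deficit = 3/2

Write each e_j = u_j / sqrt(<u_j, u_j>) where u_j is the displayed integer vector. Then <v, e_j> = <v, u_j> / sqrt(<u_j, u_j>), so |<v, e_j>|^2 = <v, u_j>^2 / <u_j, u_j>.
Coefficients: <v, e_1> = 1/sqrt(7), <v, e_2> = 3/sqrt(182), <v, e_3> = -72/sqrt(624).
Square and sum: Σ |<v, e_j>|^2 = 17/2.
Compute ||v||^2 = v·v = 10.
Deficit = 10 − 17/2 = 3/2 ≥ 0, confirming Bessel's inequality. (The deficit equals ||v − Σ <v,e_j> e_j||^2, the squared distance from v to span{e_j}.)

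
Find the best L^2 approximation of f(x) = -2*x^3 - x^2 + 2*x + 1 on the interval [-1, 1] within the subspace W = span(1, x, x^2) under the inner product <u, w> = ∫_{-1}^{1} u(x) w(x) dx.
g(x) = -x^2 + 4*x/5 + 1

The best approximation g ∈ W is the orthogonal projection of f onto W. Writing g = a_0 + a_1 x + a_2 x^2, the coefficients solve the normal equations G · a = b where
  G_{ij} = <φ_i, φ_j> and b_i = <f, φ_i>, with φ_0 = 1, φ_1 = x, φ_2 = x^2.
G =
  [2, 0, 2/3]
  [0, 2/3, 0]
  [2/3, 0, 2/5],
b = (4/3, 8/15, 4/15).
Solving gives a_0 = 1, a_1 = 4/5, a_2 = -1, so
  g(x) = -x^2 + 4*x/5 + 1.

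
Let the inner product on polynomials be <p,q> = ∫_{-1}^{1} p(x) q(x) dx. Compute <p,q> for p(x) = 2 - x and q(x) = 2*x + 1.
<p,q> = 8/3

Expand the product: p(x)·q(x) = -2*x^2 + 3*x + 2.
∫_{-1}^{1} of each monomial x^k gives [2/(k+1) if k even, 0 if k odd]. Integrating term-by-term (or equivalently evaluating the antiderivative F(x) = -2*x^3/3 + 3*x^2/2 + 2*x at the endpoints):
  F(1) − F(−1) = 17/6 − (1/6) = 8/3.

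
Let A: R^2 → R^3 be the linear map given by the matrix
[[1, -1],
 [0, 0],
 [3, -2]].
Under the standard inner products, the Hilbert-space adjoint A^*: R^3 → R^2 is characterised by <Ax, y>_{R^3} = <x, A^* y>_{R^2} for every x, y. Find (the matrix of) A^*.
A^* = A^T =
[[1, 0, 3],
 [-1, 0, -2]]

For real matrices with standard dot products, the defining identity <Ax, y> = <x, A^* y> gives (Ax)^T y = x^T (A^*) y, i.e. x^T A^T y = x^T (A^*) y. Since this holds for all x, y, we must have A^* = A^T. Therefore
A^* =
[[1, 0, 3],
 [-1, 0, -2]].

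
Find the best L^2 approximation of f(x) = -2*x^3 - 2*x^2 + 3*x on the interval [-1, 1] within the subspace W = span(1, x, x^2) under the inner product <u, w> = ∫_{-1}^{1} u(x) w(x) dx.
g(x) = -2*x^2 + 9*x/5

The best approximation g ∈ W is the orthogonal projection of f onto W. Writing g = a_0 + a_1 x + a_2 x^2, the coefficients solve the normal equations G · a = b where
  G_{ij} = <φ_i, φ_j> and b_i = <f, φ_i>, with φ_0 = 1, φ_1 = x, φ_2 = x^2.
G =
  [2, 0, 2/3]
  [0, 2/3, 0]
  [2/3, 0, 2/5],
b = (-4/3, 6/5, -4/5).
Solving gives a_0 = 0, a_1 = 9/5, a_2 = -2, so
  g(x) = -2*x^2 + 9*x/5.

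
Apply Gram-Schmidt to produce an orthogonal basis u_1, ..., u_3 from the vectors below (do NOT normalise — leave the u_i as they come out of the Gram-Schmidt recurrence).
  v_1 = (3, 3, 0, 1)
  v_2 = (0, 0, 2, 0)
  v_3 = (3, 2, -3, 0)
Orthogonal basis:
  u_1 = (3, 3, 0, 1)
  u_2 = (0, 0, 2, 0)
  u_3 = (12/19, -7/19, 0, -15/19)

Apply the Gram-Schmidt recurrence
  u_1 = v_1
  u_i = v_i − Σ_{j<i} ((v_i · u_j) / (u_j · u_j)) · u_j.

Step by step this gives:
  u_1 = (3, 3, 0, 1)
  u_2 = (0, 0, 2, 0)
  u_3 = (12/19, -7/19, 0, -15/19)

Orthogonality check:
  u_2 · u_1 = 0 (should be 0)
  u_3 · u_1 = 0 (should be 0)
  u_3 · u_2 = 0 (should be 0)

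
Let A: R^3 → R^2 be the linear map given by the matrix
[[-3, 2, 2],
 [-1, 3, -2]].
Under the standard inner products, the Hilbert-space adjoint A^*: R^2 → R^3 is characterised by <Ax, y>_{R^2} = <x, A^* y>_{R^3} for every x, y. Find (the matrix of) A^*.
A^* = A^T =
[[-3, -1],
 [2, 3],
 [2, -2]]

For real matrices with standard dot products, the defining identity <Ax, y> = <x, A^* y> gives (Ax)^T y = x^T (A^*) y, i.e. x^T A^T y = x^T (A^*) y. Since this holds for all x, y, we must have A^* = A^T. Therefore
A^* =
[[-3, -1],
 [2, 3],
 [2, -2]].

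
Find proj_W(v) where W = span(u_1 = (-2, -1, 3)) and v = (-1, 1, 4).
proj_W(v) = (-13/7, -13/14, 39/14)

Set up U = [u_1 | ... | u_1] ∈ R^(3×1). The projector onto W = col(U) is P = U (U^T U)^(-1) U^T.
Compute U^T U =
  [14],
and U^T v = (13).
Solve U^T U · c = U^T v for the coefficients: c = (13/14). The projection is proj_W(v) = U c.
Check: (v - proj_W(v)) · u_1 = 0  (should be 0).
Result: proj_W(v) = (-13/7, -13/14, 39/14).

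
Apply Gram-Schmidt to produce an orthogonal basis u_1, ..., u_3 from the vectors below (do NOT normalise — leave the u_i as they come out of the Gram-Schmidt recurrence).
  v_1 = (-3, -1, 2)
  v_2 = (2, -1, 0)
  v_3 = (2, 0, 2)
Orthogonal basis:
  u_1 = (-3, -1, 2)
  u_2 = (13/14, -19/14, 5/7)
  u_3 = (28/45, 56/45, 14/9)

Apply the Gram-Schmidt recurrence
  u_1 = v_1
  u_i = v_i − Σ_{j<i} ((v_i · u_j) / (u_j · u_j)) · u_j.

Step by step this gives:
  u_1 = (-3, -1, 2)
  u_2 = (13/14, -19/14, 5/7)
  u_3 = (28/45, 56/45, 14/9)

Orthogonality check:
  u_2 · u_1 = 0 (should be 0)
  u_3 · u_1 = 0 (should be 0)
  u_3 · u_2 = 0 (should be 0)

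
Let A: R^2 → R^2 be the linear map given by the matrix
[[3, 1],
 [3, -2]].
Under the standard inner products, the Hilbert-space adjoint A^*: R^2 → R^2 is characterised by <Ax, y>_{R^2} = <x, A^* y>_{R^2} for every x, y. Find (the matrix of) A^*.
A^* = A^T =
[[3, 3],
 [1, -2]]

For real matrices with standard dot products, the defining identity <Ax, y> = <x, A^* y> gives (Ax)^T y = x^T (A^*) y, i.e. x^T A^T y = x^T (A^*) y. Since this holds for all x, y, we must have A^* = A^T. Therefore
A^* =
[[3, 3],
 [1, -2]].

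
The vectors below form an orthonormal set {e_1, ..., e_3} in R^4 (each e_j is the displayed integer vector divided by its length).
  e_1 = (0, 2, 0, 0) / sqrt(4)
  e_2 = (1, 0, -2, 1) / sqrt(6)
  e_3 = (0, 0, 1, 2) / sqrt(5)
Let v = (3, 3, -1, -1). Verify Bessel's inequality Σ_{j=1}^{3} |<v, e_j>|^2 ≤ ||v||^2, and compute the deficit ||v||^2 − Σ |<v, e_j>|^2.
Σ |<v, e_j>|^2 = 202/15; ||v||^2 = 20; deficit = 98/15

Write each e_j = u_j / sqrt(<u_j, u_j>) where u_j is the displayed integer vector. Then <v, e_j> = <v, u_j> / sqrt(<u_j, u_j>), so |<v, e_j>|^2 = <v, u_j>^2 / <u_j, u_j>.
Coefficients: <v, e_1> = 6/sqrt(4), <v, e_2> = 4/sqrt(6), <v, e_3> = -3/sqrt(5).
Square and sum: Σ |<v, e_j>|^2 = 202/15.
Compute ||v||^2 = v·v = 20.
Deficit = 20 − 202/15 = 98/15 ≥ 0, confirming Bessel's inequality. (The deficit equals ||v − Σ <v,e_j> e_j||^2, the squared distance from v to span{e_j}.)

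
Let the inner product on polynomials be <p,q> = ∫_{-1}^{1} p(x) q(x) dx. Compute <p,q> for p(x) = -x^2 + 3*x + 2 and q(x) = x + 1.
<p,q> = 16/3

Expand the product: p(x)·q(x) = -x^3 + 2*x^2 + 5*x + 2.
∫_{-1}^{1} of each monomial x^k gives [2/(k+1) if k even, 0 if k odd]. Integrating term-by-term (or equivalently evaluating the antiderivative F(x) = -x^4/4 + 2*x^3/3 + 5*x^2/2 + 2*x at the endpoints):
  F(1) − F(−1) = 59/12 − (-5/12) = 16/3.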